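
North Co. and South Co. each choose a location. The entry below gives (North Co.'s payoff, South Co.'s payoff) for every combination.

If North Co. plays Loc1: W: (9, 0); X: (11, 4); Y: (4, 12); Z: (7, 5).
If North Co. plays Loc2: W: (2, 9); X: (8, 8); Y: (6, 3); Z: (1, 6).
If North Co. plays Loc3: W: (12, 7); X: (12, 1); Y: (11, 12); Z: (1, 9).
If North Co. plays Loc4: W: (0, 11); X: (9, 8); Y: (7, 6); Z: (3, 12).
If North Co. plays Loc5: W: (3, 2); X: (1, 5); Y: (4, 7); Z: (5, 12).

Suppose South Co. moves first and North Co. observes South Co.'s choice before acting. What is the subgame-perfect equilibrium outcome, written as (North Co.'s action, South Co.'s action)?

Work backward from North Co.'s decision.
- W → North Co. plays Loc3 (best of 9, 2, 12, 0, 3); South Co. gets 7.
- X → North Co. plays Loc3 (best of 11, 8, 12, 9, 1); South Co. gets 1.
- Y → North Co. plays Loc3 (best of 4, 6, 11, 7, 4); South Co. gets 12.
- Z → North Co. plays Loc1 (best of 7, 1, 1, 3, 5); South Co. gets 5.
Among 7, 1, 12, 5, the best is 12 at Y. Subgame-perfect outcome: (Loc3, Y) with payoffs (11, 12).

(Loc3, Y)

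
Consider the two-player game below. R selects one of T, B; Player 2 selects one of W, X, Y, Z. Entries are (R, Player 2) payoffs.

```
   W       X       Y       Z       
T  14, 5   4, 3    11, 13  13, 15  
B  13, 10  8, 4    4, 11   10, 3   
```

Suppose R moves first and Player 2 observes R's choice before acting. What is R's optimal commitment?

Solve by backward induction (R leads).
- T: Player 2 compares 5, 3, 13, 15 and picks Z; R would get 13.
- B: Player 2 compares 10, 4, 11, 3 and picks Y; R would get 4.
Among 13, 4, the best is 13 at T. Subgame-perfect outcome: (T, Z) with payoffs (13, 15).

T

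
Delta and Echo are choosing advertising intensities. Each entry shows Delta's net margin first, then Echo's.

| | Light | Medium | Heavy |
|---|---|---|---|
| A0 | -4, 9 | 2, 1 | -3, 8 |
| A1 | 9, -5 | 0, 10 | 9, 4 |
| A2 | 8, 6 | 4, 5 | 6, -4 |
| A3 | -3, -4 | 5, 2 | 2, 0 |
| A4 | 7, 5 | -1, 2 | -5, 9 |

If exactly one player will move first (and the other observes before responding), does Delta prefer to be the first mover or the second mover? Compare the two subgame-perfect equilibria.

second

If Delta leads: Echo's best replies are A0→Light, A1→Medium, A2→Light, A3→Medium, A4→Heavy; Delta's induced payoffs -4, 0, 8, 5, -5; outcome (A2, Light), payoffs (8, 6).
If Echo leads: Delta's best replies are Light→A1, Medium→A3, Heavy→A1; Echo's induced payoffs -5, 2, 4; outcome (A1, Heavy), payoffs (9, 4).
Delta gets 8 moving first and 9 moving second, so Delta prefers to move second.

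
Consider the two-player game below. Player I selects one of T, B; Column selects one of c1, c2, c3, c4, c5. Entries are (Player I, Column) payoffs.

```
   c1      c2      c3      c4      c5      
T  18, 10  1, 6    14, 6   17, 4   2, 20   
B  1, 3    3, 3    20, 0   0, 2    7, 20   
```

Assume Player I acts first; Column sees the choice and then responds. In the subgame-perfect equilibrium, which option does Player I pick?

B

Backward induction with Player I moving first.
- T: Column compares 10, 6, 6, 4, 20 and picks c5; Player I would get 2.
- B: Column compares 3, 3, 0, 2, 20 and picks c5; Player I would get 7.
Among 2, 7, the best is 7 at B. Subgame-perfect outcome: (B, c5) with payoffs (7, 20).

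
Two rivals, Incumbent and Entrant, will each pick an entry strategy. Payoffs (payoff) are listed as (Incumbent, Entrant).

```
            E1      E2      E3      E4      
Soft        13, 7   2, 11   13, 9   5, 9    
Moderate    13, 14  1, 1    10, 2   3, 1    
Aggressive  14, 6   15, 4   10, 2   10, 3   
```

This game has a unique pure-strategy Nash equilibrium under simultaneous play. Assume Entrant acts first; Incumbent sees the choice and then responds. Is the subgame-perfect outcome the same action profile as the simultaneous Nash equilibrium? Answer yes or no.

Incumbent best-responds to each possible Entrant move:
- E1 → Incumbent plays Aggressive (best of 13, 13, 14); Entrant gets 6.
- E2 → Incumbent plays Aggressive (best of 2, 1, 15); Entrant gets 4.
- E3 → Incumbent plays Soft (best of 13, 10, 10); Entrant gets 9.
- E4 → Incumbent plays Aggressive (best of 5, 3, 10); Entrant gets 3.
Maximizing over 6, 4, 9, 3, Entrant chooses E3. Subgame-perfect outcome: (Soft, E3) with payoffs (13, 9).
Under simultaneous play:
Incumbent's best replies: E1→Aggressive; E2→Aggressive; E3→Soft; E4→Aggressive.
Entrant's best replies: Soft→E2; Moderate→E1; Aggressive→E1.
The unique mutual best reply is (Aggressive, E1), giving (14, 6).
Sequential outcome (Soft, E3) differs from the Nash profile (Aggressive, E1).

no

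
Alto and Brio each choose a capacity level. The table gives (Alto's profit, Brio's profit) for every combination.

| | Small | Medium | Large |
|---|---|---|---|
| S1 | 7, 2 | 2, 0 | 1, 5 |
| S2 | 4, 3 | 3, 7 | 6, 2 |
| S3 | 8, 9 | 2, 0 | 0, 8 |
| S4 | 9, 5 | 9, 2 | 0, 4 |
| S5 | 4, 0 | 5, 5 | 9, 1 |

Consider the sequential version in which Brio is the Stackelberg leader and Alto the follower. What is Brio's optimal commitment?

Small

Alto best-responds to each possible Brio move:
- Small: Alto compares 7, 4, 8, 9, 4 and picks S4; Brio would get 5.
- Medium: Alto compares 2, 3, 2, 9, 5 and picks S4; Brio would get 2.
- Large: Alto compares 1, 6, 0, 0, 9 and picks S5; Brio would get 1.
Among 5, 2, 1, the best is 5 at Small. Subgame-perfect outcome: (S4, Small) with payoffs (9, 5).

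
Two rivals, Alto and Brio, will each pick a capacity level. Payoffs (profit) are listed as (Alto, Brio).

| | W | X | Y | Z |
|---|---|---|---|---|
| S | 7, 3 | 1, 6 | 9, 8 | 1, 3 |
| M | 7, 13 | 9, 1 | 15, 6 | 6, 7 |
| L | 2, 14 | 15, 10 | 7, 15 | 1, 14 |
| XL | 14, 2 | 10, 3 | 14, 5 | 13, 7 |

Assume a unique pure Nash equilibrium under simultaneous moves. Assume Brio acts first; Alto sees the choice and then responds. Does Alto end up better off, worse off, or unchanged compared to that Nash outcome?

Backward induction with Brio moving first.
- W: Alto compares 7, 7, 2, 14 and picks XL; Brio would get 2.
- X: Alto compares 1, 9, 15, 10 and picks L; Brio would get 10.
- Y: Alto compares 9, 15, 7, 14 and picks M; Brio would get 6.
- Z: Alto compares 1, 6, 1, 13 and picks XL; Brio would get 7.
Brio's induced payoffs are 2, 10, 6, 7, so Brio commits to X. Subgame-perfect outcome: (L, X) with payoffs (15, 10).
Now find the simultaneous Nash equilibrium.
Alto's best replies: W→XL; X→L; Y→M; Z→XL.
Brio's best replies: S→Y; M→W; L→Y; XL→Z.
The unique mutual best reply is (XL, Z), giving (13, 7).
Alto earns 15 sequentially versus 13 at the Nash outcome: better off.

better off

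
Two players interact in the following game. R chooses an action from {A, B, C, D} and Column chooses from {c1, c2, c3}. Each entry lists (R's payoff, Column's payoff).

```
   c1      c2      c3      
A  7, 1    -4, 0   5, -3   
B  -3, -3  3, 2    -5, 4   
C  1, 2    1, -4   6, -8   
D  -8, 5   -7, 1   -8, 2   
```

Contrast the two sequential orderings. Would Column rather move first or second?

first

If R leads: Column's best replies are A→c1, B→c3, C→c1, D→c1; R's induced payoffs 7, -5, 1, -8; outcome (A, c1), payoffs (7, 1).
If Column leads: R's best replies are c1→A, c2→B, c3→C; Column's induced payoffs 1, 2, -8; outcome (B, c2), payoffs (3, 2).
Column gets 2 moving first and 1 moving second, so Column prefers to move first.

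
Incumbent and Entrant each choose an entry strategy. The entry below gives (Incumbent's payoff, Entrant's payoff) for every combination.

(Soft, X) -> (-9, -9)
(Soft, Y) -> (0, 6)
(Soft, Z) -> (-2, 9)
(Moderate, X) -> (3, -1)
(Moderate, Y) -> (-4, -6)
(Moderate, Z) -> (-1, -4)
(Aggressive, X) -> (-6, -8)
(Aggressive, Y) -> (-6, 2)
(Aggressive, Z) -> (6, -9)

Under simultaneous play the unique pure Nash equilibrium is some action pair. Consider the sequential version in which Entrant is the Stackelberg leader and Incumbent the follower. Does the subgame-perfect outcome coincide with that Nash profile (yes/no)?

Work backward from Incumbent's decision.
- X: BR = Moderate, leader payoff -1.
- Y: BR = Soft, leader payoff 6.
- Z: BR = Aggressive, leader payoff -9.
Entrant's induced payoffs are -1, 6, -9, so Entrant commits to Y. Subgame-perfect outcome: (Soft, Y) with payoffs (0, 6).
For the simultaneous game, intersect best replies.
Incumbent's best replies: X→Moderate; Y→Soft; Z→Aggressive.
Entrant's best replies: Soft→Z; Moderate→X; Aggressive→Y.
The unique mutual best reply is (Moderate, X), giving (3, -1).
Sequential outcome (Soft, Y) differs from the Nash profile (Moderate, X).

no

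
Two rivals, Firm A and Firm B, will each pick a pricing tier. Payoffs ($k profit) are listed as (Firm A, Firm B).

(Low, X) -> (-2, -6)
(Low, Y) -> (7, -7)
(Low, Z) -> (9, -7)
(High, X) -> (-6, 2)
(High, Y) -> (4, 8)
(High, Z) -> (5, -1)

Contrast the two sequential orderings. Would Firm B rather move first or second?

second

If Firm A leads: Firm B's best replies are Low→X, High→Y; Firm A's induced payoffs -2, 4; outcome (High, Y), payoffs (4, 8).
If Firm B leads: Firm A's best replies are X→Low, Y→Low, Z→Low; Firm B's induced payoffs -6, -7, -7; outcome (Low, X), payoffs (-2, -6).
Firm B gets -6 moving first and 8 moving second, so Firm B prefers to move second.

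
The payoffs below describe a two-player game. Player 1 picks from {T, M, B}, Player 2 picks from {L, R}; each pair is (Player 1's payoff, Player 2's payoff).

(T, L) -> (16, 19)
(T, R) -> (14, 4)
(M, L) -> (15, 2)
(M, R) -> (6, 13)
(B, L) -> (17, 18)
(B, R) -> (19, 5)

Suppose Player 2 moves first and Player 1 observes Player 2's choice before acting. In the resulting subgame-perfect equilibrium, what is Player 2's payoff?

Solve by backward induction (Player 2 leads).
- L → Player 1 plays B (best of 16, 15, 17); Player 2 gets 18.
- R → Player 1 plays B (best of 14, 6, 19); Player 2 gets 5.
Maximizing over 18, 5, Player 2 chooses L. Subgame-perfect outcome: (B, L) with payoffs (17, 18).

18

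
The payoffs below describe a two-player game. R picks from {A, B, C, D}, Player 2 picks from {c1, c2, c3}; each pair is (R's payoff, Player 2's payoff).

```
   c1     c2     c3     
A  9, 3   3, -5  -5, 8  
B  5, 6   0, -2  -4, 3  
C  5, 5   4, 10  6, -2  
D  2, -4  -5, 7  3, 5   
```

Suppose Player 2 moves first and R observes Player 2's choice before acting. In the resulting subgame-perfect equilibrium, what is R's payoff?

4

R best-responds to each possible Player 2 move:
- c1 → R plays A (best of 9, 5, 5, 2); Player 2 gets 3.
- c2 → R plays C (best of 3, 0, 4, -5); Player 2 gets 10.
- c3 → R plays C (best of -5, -4, 6, 3); Player 2 gets -2.
Player 2's induced payoffs are 3, 10, -2, so Player 2 commits to c2. Subgame-perfect outcome: (C, c2) with payoffs (4, 10).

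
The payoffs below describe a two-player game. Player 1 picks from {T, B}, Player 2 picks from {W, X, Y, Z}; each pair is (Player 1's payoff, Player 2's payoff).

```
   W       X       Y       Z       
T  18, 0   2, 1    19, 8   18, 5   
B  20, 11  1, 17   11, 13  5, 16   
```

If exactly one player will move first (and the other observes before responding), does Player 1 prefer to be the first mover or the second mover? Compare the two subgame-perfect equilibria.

second

If Player 1 leads: Player 2's best replies are T→Y, B→X; Player 1's induced payoffs 19, 1; outcome (T, Y), payoffs (19, 8).
If Player 2 leads: Player 1's best replies are W→B, X→T, Y→T, Z→T; Player 2's induced payoffs 11, 1, 8, 5; outcome (B, W), payoffs (20, 11).
Player 1 gets 19 moving first and 20 moving second, so Player 1 prefers to move second.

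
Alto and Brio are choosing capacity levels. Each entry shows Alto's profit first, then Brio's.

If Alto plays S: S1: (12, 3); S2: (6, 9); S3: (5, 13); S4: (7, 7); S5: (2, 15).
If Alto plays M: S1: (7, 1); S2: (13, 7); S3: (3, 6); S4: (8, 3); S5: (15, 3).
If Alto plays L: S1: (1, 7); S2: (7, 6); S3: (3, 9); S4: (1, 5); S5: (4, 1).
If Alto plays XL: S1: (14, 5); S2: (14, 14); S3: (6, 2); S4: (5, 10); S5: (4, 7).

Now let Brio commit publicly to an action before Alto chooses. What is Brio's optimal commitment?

S2

Solve by backward induction (Brio leads).
- S1 → Alto plays XL (best of 12, 7, 1, 14); Brio gets 5.
- S2 → Alto plays XL (best of 6, 13, 7, 14); Brio gets 14.
- S3 → Alto plays XL (best of 5, 3, 3, 6); Brio gets 2.
- S4 → Alto plays M (best of 7, 8, 1, 5); Brio gets 3.
- S5 → Alto plays M (best of 2, 15, 4, 4); Brio gets 3.
Maximizing over 5, 14, 2, 3, 3, Brio chooses S2. Subgame-perfect outcome: (XL, S2) with payoffs (14, 14).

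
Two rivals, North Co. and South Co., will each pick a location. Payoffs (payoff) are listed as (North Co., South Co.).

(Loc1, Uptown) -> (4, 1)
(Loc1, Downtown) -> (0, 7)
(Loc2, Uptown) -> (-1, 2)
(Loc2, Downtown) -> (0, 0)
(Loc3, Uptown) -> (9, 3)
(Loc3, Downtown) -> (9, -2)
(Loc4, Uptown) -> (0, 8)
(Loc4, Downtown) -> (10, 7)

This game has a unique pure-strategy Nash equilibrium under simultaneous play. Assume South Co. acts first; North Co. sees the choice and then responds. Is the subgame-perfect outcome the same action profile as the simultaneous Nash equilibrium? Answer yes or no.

Backward induction with South Co. moving first.
- Uptown: North Co. compares 4, -1, 9, 0 and picks Loc3; South Co. would get 3.
- Downtown: North Co. compares 0, 0, 9, 10 and picks Loc4; South Co. would get 7.
Among 3, 7, the best is 7 at Downtown. Subgame-perfect outcome: (Loc4, Downtown) with payoffs (10, 7).
Under simultaneous play:
North Co.'s best replies: Uptown→Loc3; Downtown→Loc4.
South Co.'s best replies: Loc1→Downtown; Loc2→Uptown; Loc3→Uptown; Loc4→Uptown.
Only (Loc3, Uptown) has each player best-responding; Nash payoffs (9, 3).
Sequential outcome (Loc4, Downtown) differs from the Nash profile (Loc3, Uptown).

no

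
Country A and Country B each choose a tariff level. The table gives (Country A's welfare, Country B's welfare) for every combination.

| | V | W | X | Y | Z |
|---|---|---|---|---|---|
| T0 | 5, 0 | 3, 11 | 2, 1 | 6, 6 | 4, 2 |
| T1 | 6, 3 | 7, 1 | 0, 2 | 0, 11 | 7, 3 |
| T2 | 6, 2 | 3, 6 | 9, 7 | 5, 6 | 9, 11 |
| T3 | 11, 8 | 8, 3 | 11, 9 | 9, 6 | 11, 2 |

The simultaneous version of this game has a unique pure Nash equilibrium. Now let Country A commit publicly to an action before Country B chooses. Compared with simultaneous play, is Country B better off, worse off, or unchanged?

unchanged

Backward induction with Country A moving first.
- T0: Country B compares 0, 11, 1, 6, 2 and picks W; Country A would get 3.
- T1: Country B compares 3, 1, 2, 11, 3 and picks Y; Country A would get 0.
- T2: Country B compares 2, 6, 7, 6, 11 and picks Z; Country A would get 9.
- T3: Country B compares 8, 3, 9, 6, 2 and picks X; Country A would get 11.
Maximizing over 3, 0, 9, 11, Country A chooses T3. Subgame-perfect outcome: (T3, X) with payoffs (11, 9).
For the simultaneous game, intersect best replies.
Country A's best replies: V→T3; W→T3; X→T3; Y→T3; Z→T3.
Country B's best replies: T0→W; T1→Y; T2→Z; T3→X.
Only (T3, X) has each player best-responding; Nash payoffs (11, 9).
Country B earns 9 sequentially versus 9 at the Nash outcome: unchanged.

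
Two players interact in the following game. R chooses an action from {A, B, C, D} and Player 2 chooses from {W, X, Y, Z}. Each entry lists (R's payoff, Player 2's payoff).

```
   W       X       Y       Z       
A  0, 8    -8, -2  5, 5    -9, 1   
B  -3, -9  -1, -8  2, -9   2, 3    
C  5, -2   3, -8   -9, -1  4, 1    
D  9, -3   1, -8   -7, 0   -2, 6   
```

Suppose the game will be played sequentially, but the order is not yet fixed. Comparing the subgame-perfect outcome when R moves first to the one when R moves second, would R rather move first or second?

If R leads: Player 2's best replies are A→W, B→Z, C→Z, D→Z; R's induced payoffs 0, 2, 4, -2; outcome (C, Z), payoffs (4, 1).
If Player 2 leads: R's best replies are W→D, X→C, Y→A, Z→C; Player 2's induced payoffs -3, -8, 5, 1; outcome (A, Y), payoffs (5, 5).
R gets 4 moving first and 5 moving second, so R prefers to move second.

second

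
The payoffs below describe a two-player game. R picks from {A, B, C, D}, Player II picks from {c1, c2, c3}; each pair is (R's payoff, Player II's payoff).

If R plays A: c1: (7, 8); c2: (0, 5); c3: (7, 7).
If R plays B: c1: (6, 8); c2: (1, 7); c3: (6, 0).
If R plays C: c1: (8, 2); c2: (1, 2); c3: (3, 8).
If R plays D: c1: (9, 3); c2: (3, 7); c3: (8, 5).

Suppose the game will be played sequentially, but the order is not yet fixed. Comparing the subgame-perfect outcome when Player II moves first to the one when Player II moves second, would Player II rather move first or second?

If R leads: Player II's best replies are A→c1, B→c1, C→c3, D→c2; R's induced payoffs 7, 6, 3, 3; outcome (A, c1), payoffs (7, 8).
If Player II leads: R's best replies are c1→D, c2→D, c3→D; Player II's induced payoffs 3, 7, 5; outcome (D, c2), payoffs (3, 7).
Player II gets 7 moving first and 8 moving second, so Player II prefers to move second.

second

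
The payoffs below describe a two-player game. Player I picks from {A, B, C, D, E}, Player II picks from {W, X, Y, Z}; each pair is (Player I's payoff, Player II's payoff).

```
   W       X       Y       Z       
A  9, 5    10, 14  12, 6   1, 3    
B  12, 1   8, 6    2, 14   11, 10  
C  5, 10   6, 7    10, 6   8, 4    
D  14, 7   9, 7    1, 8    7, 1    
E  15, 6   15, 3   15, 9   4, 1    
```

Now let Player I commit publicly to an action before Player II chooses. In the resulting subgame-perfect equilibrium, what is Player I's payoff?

Player II best-responds to each possible Player I move:
- A: BR = X, leader payoff 10.
- B: BR = Y, leader payoff 2.
- C: BR = W, leader payoff 5.
- D: BR = Y, leader payoff 1.
- E: BR = Y, leader payoff 15.
Maximizing over 10, 2, 5, 1, 15, Player I chooses E. Subgame-perfect outcome: (E, Y) with payoffs (15, 9).

15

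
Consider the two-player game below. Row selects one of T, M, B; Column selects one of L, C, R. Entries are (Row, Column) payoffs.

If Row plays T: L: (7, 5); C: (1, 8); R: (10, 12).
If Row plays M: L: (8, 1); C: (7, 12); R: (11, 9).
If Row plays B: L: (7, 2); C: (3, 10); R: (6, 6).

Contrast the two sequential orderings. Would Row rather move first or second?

first

If Row leads: Column's best replies are T→R, M→C, B→C; Row's induced payoffs 10, 7, 3; outcome (T, R), payoffs (10, 12).
If Column leads: Row's best replies are L→M, C→M, R→M; Column's induced payoffs 1, 12, 9; outcome (M, C), payoffs (7, 12).
Row gets 10 moving first and 7 moving second, so Row prefers to move first.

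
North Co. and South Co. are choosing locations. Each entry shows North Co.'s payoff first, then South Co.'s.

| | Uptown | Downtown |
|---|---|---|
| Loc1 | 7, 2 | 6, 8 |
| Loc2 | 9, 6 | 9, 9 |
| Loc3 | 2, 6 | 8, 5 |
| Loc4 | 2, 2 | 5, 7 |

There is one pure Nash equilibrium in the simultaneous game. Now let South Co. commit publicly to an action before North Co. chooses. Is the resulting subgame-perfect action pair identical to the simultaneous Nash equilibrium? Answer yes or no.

North Co. best-responds to each possible South Co. move:
- Uptown → North Co. plays Loc2 (best of 7, 9, 2, 2); South Co. gets 6.
- Downtown → North Co. plays Loc2 (best of 6, 9, 8, 5); South Co. gets 9.
South Co.'s induced payoffs are 6, 9, so South Co. commits to Downtown. Subgame-perfect outcome: (Loc2, Downtown) with payoffs (9, 9).
Under simultaneous play:
North Co.'s best replies: Uptown→Loc2; Downtown→Loc2.
South Co.'s best replies: Loc1→Downtown; Loc2→Downtown; Loc3→Uptown; Loc4→Downtown.
The unique mutual best reply is (Loc2, Downtown), giving (9, 9).
Sequential outcome (Loc2, Downtown) coincides with the Nash profile (Loc2, Downtown).

yes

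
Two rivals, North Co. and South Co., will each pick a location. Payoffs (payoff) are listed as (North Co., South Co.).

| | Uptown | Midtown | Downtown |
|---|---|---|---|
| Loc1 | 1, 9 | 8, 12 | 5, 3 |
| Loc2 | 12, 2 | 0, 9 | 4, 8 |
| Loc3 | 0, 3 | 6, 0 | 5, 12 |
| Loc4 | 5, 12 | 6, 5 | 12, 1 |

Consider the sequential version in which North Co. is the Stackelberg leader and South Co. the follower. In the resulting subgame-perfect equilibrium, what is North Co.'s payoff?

Solve by backward induction (North Co. leads).
- Loc1 → South Co. plays Midtown (best of 9, 12, 3); North Co. gets 8.
- Loc2 → South Co. plays Midtown (best of 2, 9, 8); North Co. gets 0.
- Loc3 → South Co. plays Downtown (best of 3, 0, 12); North Co. gets 5.
- Loc4 → South Co. plays Uptown (best of 12, 5, 1); North Co. gets 5.
Maximizing over 8, 0, 5, 5, North Co. chooses Loc1. Subgame-perfect outcome: (Loc1, Midtown) with payoffs (8, 12).

8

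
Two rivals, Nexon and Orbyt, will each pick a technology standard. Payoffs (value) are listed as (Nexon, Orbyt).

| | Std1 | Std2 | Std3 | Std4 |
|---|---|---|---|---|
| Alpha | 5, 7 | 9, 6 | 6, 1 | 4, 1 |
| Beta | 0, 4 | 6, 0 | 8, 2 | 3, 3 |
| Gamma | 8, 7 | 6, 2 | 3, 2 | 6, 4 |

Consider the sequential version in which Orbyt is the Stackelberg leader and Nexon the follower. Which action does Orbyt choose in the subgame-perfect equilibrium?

Std1

Work backward from Nexon's decision.
- Std1 → Nexon plays Gamma (best of 5, 0, 8); Orbyt gets 7.
- Std2 → Nexon plays Alpha (best of 9, 6, 6); Orbyt gets 6.
- Std3 → Nexon plays Beta (best of 6, 8, 3); Orbyt gets 2.
- Std4 → Nexon plays Gamma (best of 4, 3, 6); Orbyt gets 4.
Maximizing over 7, 6, 2, 4, Orbyt chooses Std1. Subgame-perfect outcome: (Gamma, Std1) with payoffs (8, 7).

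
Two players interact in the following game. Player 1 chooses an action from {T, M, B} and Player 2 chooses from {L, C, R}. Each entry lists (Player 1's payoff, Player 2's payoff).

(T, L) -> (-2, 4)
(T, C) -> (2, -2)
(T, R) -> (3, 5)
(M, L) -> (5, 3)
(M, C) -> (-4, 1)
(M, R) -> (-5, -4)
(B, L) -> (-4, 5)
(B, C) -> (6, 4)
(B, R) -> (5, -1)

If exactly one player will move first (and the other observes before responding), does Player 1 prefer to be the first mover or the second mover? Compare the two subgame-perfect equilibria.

second

If Player 1 leads: Player 2's best replies are T→R, M→L, B→L; Player 1's induced payoffs 3, 5, -4; outcome (M, L), payoffs (5, 3).
If Player 2 leads: Player 1's best replies are L→M, C→B, R→B; Player 2's induced payoffs 3, 4, -1; outcome (B, C), payoffs (6, 4).
Player 1 gets 5 moving first and 6 moving second, so Player 1 prefers to move second.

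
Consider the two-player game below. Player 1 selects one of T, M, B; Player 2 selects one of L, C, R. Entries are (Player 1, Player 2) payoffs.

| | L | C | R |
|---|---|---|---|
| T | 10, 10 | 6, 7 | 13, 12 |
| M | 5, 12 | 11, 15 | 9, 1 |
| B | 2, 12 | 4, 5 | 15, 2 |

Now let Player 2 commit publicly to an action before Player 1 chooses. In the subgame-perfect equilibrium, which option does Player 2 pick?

C

Backward induction with Player 2 moving first.
- L: BR = T, leader payoff 10.
- C: BR = M, leader payoff 15.
- R: BR = B, leader payoff 2.
Player 2's induced payoffs are 10, 15, 2, so Player 2 commits to C. Subgame-perfect outcome: (M, C) with payoffs (11, 15).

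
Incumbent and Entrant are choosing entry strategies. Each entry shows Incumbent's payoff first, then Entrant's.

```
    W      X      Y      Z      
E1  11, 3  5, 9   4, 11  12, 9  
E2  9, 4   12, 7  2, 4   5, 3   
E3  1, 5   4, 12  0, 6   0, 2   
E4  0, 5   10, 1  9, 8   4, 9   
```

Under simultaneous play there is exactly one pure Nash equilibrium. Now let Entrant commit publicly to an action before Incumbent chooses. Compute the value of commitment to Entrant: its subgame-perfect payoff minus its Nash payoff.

2

Backward induction with Entrant moving first.
- W: BR = E1, leader payoff 3.
- X: BR = E2, leader payoff 7.
- Y: BR = E4, leader payoff 8.
- Z: BR = E1, leader payoff 9.
Entrant's induced payoffs are 3, 7, 8, 9, so Entrant commits to Z. Subgame-perfect outcome: (E1, Z) with payoffs (12, 9).
Under simultaneous play:
Incumbent's best replies: W→E1; X→E2; Y→E4; Z→E1.
Entrant's best replies: E1→Y; E2→X; E3→X; E4→Z.
The unique mutual best reply is (E2, X), giving (12, 7).
Entrant's commitment gain: 9 − 7 = 2.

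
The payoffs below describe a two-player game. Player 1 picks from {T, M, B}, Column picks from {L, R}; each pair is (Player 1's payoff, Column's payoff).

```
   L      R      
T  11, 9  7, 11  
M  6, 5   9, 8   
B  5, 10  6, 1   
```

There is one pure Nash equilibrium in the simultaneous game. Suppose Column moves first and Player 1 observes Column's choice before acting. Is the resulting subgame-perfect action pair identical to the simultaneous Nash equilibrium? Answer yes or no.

Solve by backward induction (Column leads).
- L: BR = T, leader payoff 9.
- R: BR = M, leader payoff 8.
Among 9, 8, the best is 9 at L. Subgame-perfect outcome: (T, L) with payoffs (11, 9).
Now find the simultaneous Nash equilibrium.
Player 1's best replies: L→T; R→M.
Column's best replies: T→R; M→R; B→L.
Only (M, R) has each player best-responding; Nash payoffs (9, 8).
Sequential outcome (T, L) differs from the Nash profile (M, R).

no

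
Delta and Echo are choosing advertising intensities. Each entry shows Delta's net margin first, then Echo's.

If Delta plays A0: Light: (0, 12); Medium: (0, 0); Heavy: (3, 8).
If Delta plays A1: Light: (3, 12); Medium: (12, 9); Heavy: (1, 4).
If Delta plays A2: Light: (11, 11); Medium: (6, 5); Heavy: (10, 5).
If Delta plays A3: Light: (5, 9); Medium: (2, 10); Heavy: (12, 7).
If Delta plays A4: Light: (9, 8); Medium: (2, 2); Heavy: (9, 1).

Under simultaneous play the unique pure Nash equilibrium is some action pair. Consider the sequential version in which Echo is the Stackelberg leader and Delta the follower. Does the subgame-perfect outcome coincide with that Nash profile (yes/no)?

Delta best-responds to each possible Echo move:
- Light: BR = A2, leader payoff 11.
- Medium: BR = A1, leader payoff 9.
- Heavy: BR = A3, leader payoff 7.
Maximizing over 11, 9, 7, Echo chooses Light. Subgame-perfect outcome: (A2, Light) with payoffs (11, 11).
Under simultaneous play:
Delta's best replies: Light→A2; Medium→A1; Heavy→A3.
Echo's best replies: A0→Light; A1→Light; A2→Light; A3→Medium; A4→Light.
The unique mutual best reply is (A2, Light), giving (11, 11).
Sequential outcome (A2, Light) coincides with the Nash profile (A2, Light).

yes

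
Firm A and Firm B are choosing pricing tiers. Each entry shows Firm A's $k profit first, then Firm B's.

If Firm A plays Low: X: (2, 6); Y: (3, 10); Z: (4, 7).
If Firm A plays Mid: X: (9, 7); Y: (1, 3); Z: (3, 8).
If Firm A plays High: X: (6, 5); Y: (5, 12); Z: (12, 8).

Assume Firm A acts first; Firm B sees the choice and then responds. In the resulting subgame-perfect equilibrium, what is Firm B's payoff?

Work backward from Firm B's decision.
- Low: BR = Y, leader payoff 3.
- Mid: BR = Z, leader payoff 3.
- High: BR = Y, leader payoff 5.
Maximizing over 3, 3, 5, Firm A chooses High. Subgame-perfect outcome: (High, Y) with payoffs (5, 12).

12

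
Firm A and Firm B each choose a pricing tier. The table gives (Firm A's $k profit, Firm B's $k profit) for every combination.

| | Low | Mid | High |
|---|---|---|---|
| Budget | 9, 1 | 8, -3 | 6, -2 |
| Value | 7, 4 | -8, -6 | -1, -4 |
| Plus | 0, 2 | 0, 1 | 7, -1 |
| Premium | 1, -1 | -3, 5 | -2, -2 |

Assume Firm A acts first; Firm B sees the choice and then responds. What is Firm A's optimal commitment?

Firm B best-responds to each possible Firm A move:
- Budget: Firm B compares 1, -3, -2 and picks Low; Firm A would get 9.
- Value: Firm B compares 4, -6, -4 and picks Low; Firm A would get 7.
- Plus: Firm B compares 2, 1, -1 and picks Low; Firm A would get 0.
- Premium: Firm B compares -1, 5, -2 and picks Mid; Firm A would get -3.
Maximizing over 9, 7, 0, -3, Firm A chooses Budget. Subgame-perfect outcome: (Budget, Low) with payoffs (9, 1).

Budget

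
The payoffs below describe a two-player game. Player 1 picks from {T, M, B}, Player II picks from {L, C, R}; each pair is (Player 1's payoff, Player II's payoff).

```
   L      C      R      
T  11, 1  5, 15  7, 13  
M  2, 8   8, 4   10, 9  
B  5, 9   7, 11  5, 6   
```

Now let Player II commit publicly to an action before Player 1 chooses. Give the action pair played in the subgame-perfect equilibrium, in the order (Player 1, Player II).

(M, R)

Player 1 best-responds to each possible Player II move:
- L: BR = T, leader payoff 1.
- C: BR = M, leader payoff 4.
- R: BR = M, leader payoff 9.
Player II's induced payoffs are 1, 4, 9, so Player II commits to R. Subgame-perfect outcome: (M, R) with payoffs (10, 9).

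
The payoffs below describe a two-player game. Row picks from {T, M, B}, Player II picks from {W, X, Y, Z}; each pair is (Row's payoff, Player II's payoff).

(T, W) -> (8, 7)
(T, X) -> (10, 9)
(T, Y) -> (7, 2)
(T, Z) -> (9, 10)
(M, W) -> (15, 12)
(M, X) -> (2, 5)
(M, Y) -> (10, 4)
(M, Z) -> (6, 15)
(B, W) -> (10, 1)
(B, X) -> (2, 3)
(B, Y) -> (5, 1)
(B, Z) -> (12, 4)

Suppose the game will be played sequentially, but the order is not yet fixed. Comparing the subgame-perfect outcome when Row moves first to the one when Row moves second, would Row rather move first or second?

If Row leads: Player II's best replies are T→Z, M→Z, B→Z; Row's induced payoffs 9, 6, 12; outcome (B, Z), payoffs (12, 4).
If Player II leads: Row's best replies are W→M, X→T, Y→M, Z→B; Player II's induced payoffs 12, 9, 4, 4; outcome (M, W), payoffs (15, 12).
Row gets 12 moving first and 15 moving second, so Row prefers to move second.

second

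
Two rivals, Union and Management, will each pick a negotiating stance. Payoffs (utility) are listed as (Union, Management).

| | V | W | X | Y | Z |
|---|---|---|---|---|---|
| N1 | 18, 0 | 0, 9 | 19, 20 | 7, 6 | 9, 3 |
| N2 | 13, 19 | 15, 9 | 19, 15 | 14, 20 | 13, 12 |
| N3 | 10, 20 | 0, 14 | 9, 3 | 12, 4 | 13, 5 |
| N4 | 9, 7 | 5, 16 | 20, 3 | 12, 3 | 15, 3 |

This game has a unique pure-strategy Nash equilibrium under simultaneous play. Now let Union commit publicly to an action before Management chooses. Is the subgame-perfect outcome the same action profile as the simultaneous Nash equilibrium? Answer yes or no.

Solve by backward induction (Union leads).
- N1: Management compares 0, 9, 20, 6, 3 and picks X; Union would get 19.
- N2: Management compares 19, 9, 15, 20, 12 and picks Y; Union would get 14.
- N3: Management compares 20, 14, 3, 4, 5 and picks V; Union would get 10.
- N4: Management compares 7, 16, 3, 3, 3 and picks W; Union would get 5.
Union's induced payoffs are 19, 14, 10, 5, so Union commits to N1. Subgame-perfect outcome: (N1, X) with payoffs (19, 20).
Now find the simultaneous Nash equilibrium.
Union's best replies: V→N1; W→N2; X→N4; Y→N2; Z→N4.
Management's best replies: N1→X; N2→Y; N3→V; N4→W.
The unique mutual best reply is (N2, Y), giving (14, 20).
Sequential outcome (N1, X) differs from the Nash profile (N2, Y).

no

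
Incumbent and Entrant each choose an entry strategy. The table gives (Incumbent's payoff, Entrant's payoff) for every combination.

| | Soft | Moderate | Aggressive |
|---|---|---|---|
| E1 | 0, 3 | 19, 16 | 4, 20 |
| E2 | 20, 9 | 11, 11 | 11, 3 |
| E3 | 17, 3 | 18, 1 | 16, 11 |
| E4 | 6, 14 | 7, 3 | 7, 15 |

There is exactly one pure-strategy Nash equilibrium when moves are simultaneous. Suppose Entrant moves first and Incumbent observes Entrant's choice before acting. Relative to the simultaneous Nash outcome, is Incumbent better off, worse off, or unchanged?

better off

Backward induction with Entrant moving first.
- Soft: Incumbent compares 0, 20, 17, 6 and picks E2; Entrant would get 9.
- Moderate: Incumbent compares 19, 11, 18, 7 and picks E1; Entrant would get 16.
- Aggressive: Incumbent compares 4, 11, 16, 7 and picks E3; Entrant would get 11.
Among 9, 16, 11, the best is 16 at Moderate. Subgame-perfect outcome: (E1, Moderate) with payoffs (19, 16).
For the simultaneous game, intersect best replies.
Incumbent's best replies: Soft→E2; Moderate→E1; Aggressive→E3.
Entrant's best replies: E1→Aggressive; E2→Moderate; E3→Aggressive; E4→Aggressive.
Only (E3, Aggressive) has each player best-responding; Nash payoffs (16, 11).
Incumbent earns 19 sequentially versus 16 at the Nash outcome: better off.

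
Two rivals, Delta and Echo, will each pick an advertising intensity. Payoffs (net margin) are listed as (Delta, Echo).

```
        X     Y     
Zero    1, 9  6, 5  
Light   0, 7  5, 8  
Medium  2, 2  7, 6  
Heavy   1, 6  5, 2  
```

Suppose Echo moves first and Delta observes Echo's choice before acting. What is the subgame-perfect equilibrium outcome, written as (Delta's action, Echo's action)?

(Medium, Y)

Backward induction with Echo moving first.
- X: Delta compares 1, 0, 2, 1 and picks Medium; Echo would get 2.
- Y: Delta compares 6, 5, 7, 5 and picks Medium; Echo would get 6.
Echo's induced payoffs are 2, 6, so Echo commits to Y. Subgame-perfect outcome: (Medium, Y) with payoffs (7, 6).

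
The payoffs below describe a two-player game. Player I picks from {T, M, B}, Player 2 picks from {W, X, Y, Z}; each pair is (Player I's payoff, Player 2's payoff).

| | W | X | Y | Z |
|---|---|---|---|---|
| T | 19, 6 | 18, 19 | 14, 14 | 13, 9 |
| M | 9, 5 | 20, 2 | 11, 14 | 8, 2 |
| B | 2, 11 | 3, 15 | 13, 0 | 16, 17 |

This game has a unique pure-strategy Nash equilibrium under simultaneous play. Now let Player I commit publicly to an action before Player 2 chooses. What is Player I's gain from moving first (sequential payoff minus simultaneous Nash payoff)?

2

Backward induction with Player I moving first.
- T: Player 2 compares 6, 19, 14, 9 and picks X; Player I would get 18.
- M: Player 2 compares 5, 2, 14, 2 and picks Y; Player I would get 11.
- B: Player 2 compares 11, 15, 0, 17 and picks Z; Player I would get 16.
Maximizing over 18, 11, 16, Player I chooses T. Subgame-perfect outcome: (T, X) with payoffs (18, 19).
For the simultaneous game, intersect best replies.
Player I's best replies: W→T; X→M; Y→T; Z→B.
Player 2's best replies: T→X; M→Y; B→Z.
The unique mutual best reply is (B, Z), giving (16, 17).
Player I's commitment gain: 18 − 16 = 2.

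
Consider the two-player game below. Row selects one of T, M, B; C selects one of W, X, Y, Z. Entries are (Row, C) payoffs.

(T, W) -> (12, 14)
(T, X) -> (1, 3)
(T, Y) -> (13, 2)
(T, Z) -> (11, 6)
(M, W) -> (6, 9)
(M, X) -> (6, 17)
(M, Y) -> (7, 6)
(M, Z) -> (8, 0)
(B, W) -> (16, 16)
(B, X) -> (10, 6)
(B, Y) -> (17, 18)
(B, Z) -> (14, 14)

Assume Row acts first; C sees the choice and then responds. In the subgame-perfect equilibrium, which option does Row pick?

C best-responds to each possible Row move:
- T: C compares 14, 3, 2, 6 and picks W; Row would get 12.
- M: C compares 9, 17, 6, 0 and picks X; Row would get 6.
- B: C compares 16, 6, 18, 14 and picks Y; Row would get 17.
Among 12, 6, 17, the best is 17 at B. Subgame-perfect outcome: (B, Y) with payoffs (17, 18).

B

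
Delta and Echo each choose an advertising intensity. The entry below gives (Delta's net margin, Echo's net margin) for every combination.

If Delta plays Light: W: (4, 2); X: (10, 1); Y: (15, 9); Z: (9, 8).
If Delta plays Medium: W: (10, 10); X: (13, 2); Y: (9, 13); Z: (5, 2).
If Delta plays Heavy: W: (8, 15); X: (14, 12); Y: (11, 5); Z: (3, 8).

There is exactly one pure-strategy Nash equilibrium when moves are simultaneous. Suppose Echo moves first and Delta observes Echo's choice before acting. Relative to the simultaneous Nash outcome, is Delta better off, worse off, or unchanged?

Solve by backward induction (Echo leads).
- W: BR = Medium, leader payoff 10.
- X: BR = Heavy, leader payoff 12.
- Y: BR = Light, leader payoff 9.
- Z: BR = Light, leader payoff 8.
Among 10, 12, 9, 8, the best is 12 at X. Subgame-perfect outcome: (Heavy, X) with payoffs (14, 12).
Under simultaneous play:
Delta's best replies: W→Medium; X→Heavy; Y→Light; Z→Light.
Echo's best replies: Light→Y; Medium→Y; Heavy→W.
The unique mutual best reply is (Light, Y), giving (15, 9).
Delta earns 14 sequentially versus 15 at the Nash outcome: worse off.

worse off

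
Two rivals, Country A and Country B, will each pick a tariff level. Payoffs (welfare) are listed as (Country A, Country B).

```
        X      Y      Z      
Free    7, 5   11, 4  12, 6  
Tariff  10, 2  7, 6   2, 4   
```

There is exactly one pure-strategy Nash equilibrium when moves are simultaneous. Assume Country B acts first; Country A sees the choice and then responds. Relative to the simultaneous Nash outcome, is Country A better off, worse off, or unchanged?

unchanged

Solve by backward induction (Country B leads).
- X: Country A compares 7, 10 and picks Tariff; Country B would get 2.
- Y: Country A compares 11, 7 and picks Free; Country B would get 4.
- Z: Country A compares 12, 2 and picks Free; Country B would get 6.
Among 2, 4, 6, the best is 6 at Z. Subgame-perfect outcome: (Free, Z) with payoffs (12, 6).
For the simultaneous game, intersect best replies.
Country A's best replies: X→Tariff; Y→Free; Z→Free.
Country B's best replies: Free→Z; Tariff→Y.
The unique mutual best reply is (Free, Z), giving (12, 6).
Country A earns 12 sequentially versus 12 at the Nash outcome: unchanged.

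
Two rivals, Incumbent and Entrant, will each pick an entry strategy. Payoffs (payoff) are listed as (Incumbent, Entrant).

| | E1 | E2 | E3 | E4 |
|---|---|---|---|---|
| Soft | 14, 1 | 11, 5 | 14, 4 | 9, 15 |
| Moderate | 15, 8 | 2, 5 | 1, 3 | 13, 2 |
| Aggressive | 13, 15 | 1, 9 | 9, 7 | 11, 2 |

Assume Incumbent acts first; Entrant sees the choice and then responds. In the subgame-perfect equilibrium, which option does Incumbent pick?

Moderate

Solve by backward induction (Incumbent leads).
- Soft → Entrant plays E4 (best of 1, 5, 4, 15); Incumbent gets 9.
- Moderate → Entrant plays E1 (best of 8, 5, 3, 2); Incumbent gets 15.
- Aggressive → Entrant plays E1 (best of 15, 9, 7, 2); Incumbent gets 13.
Incumbent's induced payoffs are 9, 15, 13, so Incumbent commits to Moderate. Subgame-perfect outcome: (Moderate, E1) with payoffs (15, 8).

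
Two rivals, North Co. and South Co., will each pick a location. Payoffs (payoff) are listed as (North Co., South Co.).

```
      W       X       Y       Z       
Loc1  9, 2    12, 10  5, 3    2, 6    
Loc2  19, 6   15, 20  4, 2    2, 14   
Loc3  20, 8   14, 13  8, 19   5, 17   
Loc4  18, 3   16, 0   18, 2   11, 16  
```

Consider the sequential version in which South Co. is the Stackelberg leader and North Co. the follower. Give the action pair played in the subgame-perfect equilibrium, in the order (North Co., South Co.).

Backward induction with South Co. moving first.
- W → North Co. plays Loc3 (best of 9, 19, 20, 18); South Co. gets 8.
- X → North Co. plays Loc4 (best of 12, 15, 14, 16); South Co. gets 0.
- Y → North Co. plays Loc4 (best of 5, 4, 8, 18); South Co. gets 2.
- Z → North Co. plays Loc4 (best of 2, 2, 5, 11); South Co. gets 16.
Maximizing over 8, 0, 2, 16, South Co. chooses Z. Subgame-perfect outcome: (Loc4, Z) with payoffs (11, 16).

(Loc4, Z)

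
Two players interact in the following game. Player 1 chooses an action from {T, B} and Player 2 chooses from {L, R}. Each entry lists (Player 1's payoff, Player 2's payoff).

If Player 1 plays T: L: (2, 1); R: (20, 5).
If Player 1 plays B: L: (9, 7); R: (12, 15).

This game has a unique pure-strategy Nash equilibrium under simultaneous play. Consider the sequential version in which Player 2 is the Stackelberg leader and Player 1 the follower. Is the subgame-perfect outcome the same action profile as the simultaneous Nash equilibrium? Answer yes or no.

no

Solve by backward induction (Player 2 leads).
- L: Player 1 compares 2, 9 and picks B; Player 2 would get 7.
- R: Player 1 compares 20, 12 and picks T; Player 2 would get 5.
Among 7, 5, the best is 7 at L. Subgame-perfect outcome: (B, L) with payoffs (9, 7).
Now find the simultaneous Nash equilibrium.
Player 1's best replies: L→B; R→T.
Player 2's best replies: T→R; B→R.
The unique mutual best reply is (T, R), giving (20, 5).
Sequential outcome (B, L) differs from the Nash profile (T, R).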